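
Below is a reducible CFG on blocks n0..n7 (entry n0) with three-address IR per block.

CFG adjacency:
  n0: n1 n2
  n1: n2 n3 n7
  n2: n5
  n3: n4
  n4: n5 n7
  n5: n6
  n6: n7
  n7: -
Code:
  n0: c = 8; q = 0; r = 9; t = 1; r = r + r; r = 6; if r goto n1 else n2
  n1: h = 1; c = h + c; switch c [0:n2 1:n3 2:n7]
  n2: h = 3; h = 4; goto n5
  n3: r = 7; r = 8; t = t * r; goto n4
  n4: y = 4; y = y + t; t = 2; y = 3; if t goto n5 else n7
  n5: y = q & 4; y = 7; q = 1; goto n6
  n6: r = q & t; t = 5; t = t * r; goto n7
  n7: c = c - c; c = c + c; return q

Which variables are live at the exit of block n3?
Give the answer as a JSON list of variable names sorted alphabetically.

Answer: ["c", "q", "t"]

Analysis:
def/use:
  n0: {c,q,r,t} / ∅
  n1: {c,h} / {c}
  n2: {h} / ∅
  n3: {r,t} / {t}
  n4: {t,y} / {t}
  n5: {q,y} / {q}
  n6: {r,t} / {q,t}
  n7: {c} / {c,q}

Liveness:
  n0: in=∅ out={c,q,t}
  n1: in={c,q,t} out={c,q,t}
  n2: in={c,q,t} out={c,q,t}
  n3: in={c,q,t} out={c,q,t}
  n4: in={c,q,t} out={c,q,t}
  n5: in={c,q,t} out={c,q,t}
  n6: in={c,q,t} out={c,q}
  n7: in={c,q} out=∅

live-out(n3) = ["c", "q", "t"]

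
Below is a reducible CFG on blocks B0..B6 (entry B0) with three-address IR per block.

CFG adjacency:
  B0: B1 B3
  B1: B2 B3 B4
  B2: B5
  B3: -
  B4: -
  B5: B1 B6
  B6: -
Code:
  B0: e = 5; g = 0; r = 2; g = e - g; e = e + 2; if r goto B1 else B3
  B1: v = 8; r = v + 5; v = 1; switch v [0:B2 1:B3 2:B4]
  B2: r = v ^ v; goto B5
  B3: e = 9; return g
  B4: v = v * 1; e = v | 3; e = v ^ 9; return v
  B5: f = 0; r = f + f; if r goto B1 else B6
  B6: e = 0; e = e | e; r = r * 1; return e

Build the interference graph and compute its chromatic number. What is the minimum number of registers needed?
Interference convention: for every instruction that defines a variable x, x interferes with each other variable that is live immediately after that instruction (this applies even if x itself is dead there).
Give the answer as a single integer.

Answer: 3

Analysis:
def/use:
  B0: def={e,g,r} ue=∅
  B1: def={r,v} ue=∅
  B2: def={r} ue={v}
  B3: def={e} ue={g}
  B4: def={e,v} ue={v}
  B5: def={f,r} ue=∅
  B6: def={e,r} ue={r}

Live sets:
  B0: in=∅ out={g}
  B1: in={g} out={g,v}
  B2: in={g,v} out={g}
  B3: in={g} out=∅
  B4: in={v} out=∅
  B5: in={g} out={g,r}
  B6: in={r} out=∅

Interference:
  e↔{g,r,v}
  f↔{g}
  g↔{e,f,r,v}
  r↔{e,g}
  v↔{e,g}

Chromatic number:
  clique {e,g,r} ⇒ need ≥ 3
  assign e→R1 f→R1 g→R0 r→R2 v→R2 — no edge inside a register ⇒ χ ≤ 3
  χ = 3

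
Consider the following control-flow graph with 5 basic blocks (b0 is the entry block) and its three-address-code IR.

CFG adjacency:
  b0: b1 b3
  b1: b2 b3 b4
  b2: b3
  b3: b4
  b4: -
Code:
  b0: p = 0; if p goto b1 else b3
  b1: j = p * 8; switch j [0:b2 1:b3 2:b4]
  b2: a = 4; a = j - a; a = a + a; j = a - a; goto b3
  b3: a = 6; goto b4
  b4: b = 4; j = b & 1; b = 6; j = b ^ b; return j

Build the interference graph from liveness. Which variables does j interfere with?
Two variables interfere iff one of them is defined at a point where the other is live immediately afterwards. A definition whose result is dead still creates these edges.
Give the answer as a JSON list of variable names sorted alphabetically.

Answer: ["a"]

Working:
Block summaries:
  b0: {p} / ∅
  b1: {j} / {p}
  b2: {a,j} / {j}
  b3: {a} / ∅
  b4: {b,j} / ∅

Liveness:
  b0: in=∅ out={p}
  b1: in={p} out={j}
  b2: in={j} out=∅
  b3: in=∅ out=∅
  b4: in=∅ out=∅

Interfere edges:
  a: {j}
  b: ∅
  j: {a}
  p: ∅

N(j) = ["a"]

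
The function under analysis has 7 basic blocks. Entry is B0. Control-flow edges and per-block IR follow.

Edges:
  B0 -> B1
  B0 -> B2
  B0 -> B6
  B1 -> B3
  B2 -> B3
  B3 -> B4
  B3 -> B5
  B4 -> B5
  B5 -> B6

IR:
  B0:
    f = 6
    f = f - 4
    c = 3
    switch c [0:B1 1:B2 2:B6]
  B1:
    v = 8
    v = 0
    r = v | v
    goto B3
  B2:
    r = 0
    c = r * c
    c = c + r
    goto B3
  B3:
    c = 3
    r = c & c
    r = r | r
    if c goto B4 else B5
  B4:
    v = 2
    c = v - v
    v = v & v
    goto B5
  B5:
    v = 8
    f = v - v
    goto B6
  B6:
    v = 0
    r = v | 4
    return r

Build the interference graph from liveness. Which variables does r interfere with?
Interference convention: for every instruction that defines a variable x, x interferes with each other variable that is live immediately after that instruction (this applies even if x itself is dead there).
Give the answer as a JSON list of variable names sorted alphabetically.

Per-block:
  B0: def={c,f} ue=∅
  B1: def={r,v} ue=∅
  B2: def={c,r} ue={c}
  B3: def={c,r} ue=∅
  B4: def={c,v} ue=∅
  B5: def={f,v} ue=∅
  B6: def={r,v} ue=∅

Liveness:
  live B0: ∅→{c}
  live B1: ∅→∅
  live B2: {c}→∅
  live B3: ∅→∅
  live B4: ∅→∅
  live B5: ∅→∅
  live B6: ∅→∅

Conflict graph:
  c — {r,v}
  f — ∅
  r — {c}
  v — {c}

N(r) = ["c"]

Answer: ["c"]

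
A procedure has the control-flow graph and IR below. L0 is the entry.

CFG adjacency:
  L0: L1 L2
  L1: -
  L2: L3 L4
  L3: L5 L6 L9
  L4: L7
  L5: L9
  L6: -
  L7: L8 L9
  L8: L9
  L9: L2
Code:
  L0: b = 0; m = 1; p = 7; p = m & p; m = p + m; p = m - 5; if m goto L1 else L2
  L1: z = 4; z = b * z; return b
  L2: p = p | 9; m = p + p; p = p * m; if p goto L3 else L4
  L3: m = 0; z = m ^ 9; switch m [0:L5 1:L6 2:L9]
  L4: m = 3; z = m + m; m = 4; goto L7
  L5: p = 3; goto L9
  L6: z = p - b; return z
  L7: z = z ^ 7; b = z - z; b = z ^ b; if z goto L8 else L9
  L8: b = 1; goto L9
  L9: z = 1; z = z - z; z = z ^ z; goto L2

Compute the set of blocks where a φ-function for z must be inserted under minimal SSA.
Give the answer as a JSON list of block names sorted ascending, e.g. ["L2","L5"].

idom tree: L1←L0 L2←L0 L3←L2 L4←L2 L5←L3 L6←L3 L7←L4 L8←L7 L9←L2
Dom∩ at merges:
  L2: preds {L0,L9}: {L0} ∩ {L0,L2,L9} = {L0}; idom=L0
  L9: preds {L3,L5,L7,L8}: {L0,L2,L3} ∩ {L0,L2,L3,L5} ∩ {L0,L2,L4,L7} ∩ {L0,L2,L4,L7,L8} = {L0,L2}; idom=L2

DF walk-up:
  L2←L0: walk · to L0
  L2←L9: walk L9→L2 to L0
  L9←L3: walk L3 to L2
  L9←L5: walk L5→L3 to L2
  L9←L7: walk L7→L4 to L2
  L9←L8: walk L8→L7→L4 to L2
  L0: DF=∅
  L1: DF=∅
  L2: DF={L2}
  L3: DF={L9}
  L4: DF={L9}
  L5: DF={L9}
  L6: DF=∅
  L7: DF={L9}
  L8: DF={L9}
  L9: DF={L2}

φ for z: defs {L1,L3,L4,L6,L7,L9}
  DF⁺ = {L2,L9}

Answer: ["L2", "L9"]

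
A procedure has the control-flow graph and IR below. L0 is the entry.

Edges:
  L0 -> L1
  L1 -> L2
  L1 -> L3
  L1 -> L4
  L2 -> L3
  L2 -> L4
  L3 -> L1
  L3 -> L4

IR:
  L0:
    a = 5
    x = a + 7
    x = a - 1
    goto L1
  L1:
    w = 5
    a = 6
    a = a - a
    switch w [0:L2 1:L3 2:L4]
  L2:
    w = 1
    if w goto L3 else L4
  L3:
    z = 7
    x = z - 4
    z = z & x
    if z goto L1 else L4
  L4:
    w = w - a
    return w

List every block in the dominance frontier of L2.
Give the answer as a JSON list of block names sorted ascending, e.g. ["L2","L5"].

idom tree: L1←L0 L2←L1 L3←L1 L4←L1
Dom∩ at merges:
  L1: preds {L0,L3}: {L0} ∩ {L0,L1,L3} = {L0}; idom=L0
  L3: preds {L1,L2}: {L0,L1} ∩ {L0,L1,L2} = {L0,L1}; idom=L1
  L4: preds {L1,L2,L3}: {L0,L1} ∩ {L0,L1,L2} ∩ {L0,L1,L3} = {L0,L1}; idom=L1

Frontier:
  L1←L0: walk · to L0
  L1←L3: walk L3→L1 to L0
  L3←L1: walk · to L1
  L3←L2: walk L2 to L1
  L4←L1: walk · to L1
  L4←L2: walk L2 to L1
  L4←L3: walk L3 to L1
  L0: DF=∅
  L1: DF={L1}
  L2: DF={L3,L4}
  L3: DF={L1,L4}
  L4: DF=∅

DF(L2) = ["L3", "L4"]

Answer: ["L3", "L4"]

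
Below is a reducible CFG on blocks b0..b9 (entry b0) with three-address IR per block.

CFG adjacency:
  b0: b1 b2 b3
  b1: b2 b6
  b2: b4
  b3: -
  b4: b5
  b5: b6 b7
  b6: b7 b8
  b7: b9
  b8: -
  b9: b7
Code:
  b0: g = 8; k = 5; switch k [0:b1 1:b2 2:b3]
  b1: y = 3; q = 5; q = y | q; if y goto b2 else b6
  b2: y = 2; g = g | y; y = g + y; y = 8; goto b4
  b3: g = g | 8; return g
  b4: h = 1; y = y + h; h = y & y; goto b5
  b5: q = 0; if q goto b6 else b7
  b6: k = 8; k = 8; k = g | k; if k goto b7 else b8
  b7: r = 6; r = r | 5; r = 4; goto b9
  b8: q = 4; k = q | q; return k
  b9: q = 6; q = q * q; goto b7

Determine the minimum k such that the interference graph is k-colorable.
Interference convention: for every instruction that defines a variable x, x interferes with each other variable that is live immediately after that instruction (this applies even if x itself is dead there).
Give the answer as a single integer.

Per-block:
  b0: {g,k} / ∅
  b1: {q,y} / ∅
  b2: {g,y} / {g}
  b3: {g} / {g}
  b4: {h,y} / {y}
  b5: {q} / ∅
  b6: {k} / {g}
  b7: {r} / ∅
  b8: {k,q} / ∅
  b9: {q} / ∅

Live sets:
  live b0: ∅→{g}
  live b1: {g}→{g}
  live b2: {g}→{g,y}
  live b3: {g}→∅
  live b4: {g,y}→{g}
  live b5: {g}→{g}
  live b6: {g}→∅
  live b7: ∅→∅
  live b8: ∅→∅
  live b9: ∅→∅

Interfere edges:
  g — {h,k,q,y}
  h — {g,y}
  k — {g}
  q — {g,y}
  r — ∅
  y — {g,h,q}

Registers:
  {g,h,y} pairwise interfere (3-clique) ⇒ χ ≥ 3
  3-colouring: c0={g,r}  c1={k,y}  c2={h,q}
  χ = 3

Answer: 3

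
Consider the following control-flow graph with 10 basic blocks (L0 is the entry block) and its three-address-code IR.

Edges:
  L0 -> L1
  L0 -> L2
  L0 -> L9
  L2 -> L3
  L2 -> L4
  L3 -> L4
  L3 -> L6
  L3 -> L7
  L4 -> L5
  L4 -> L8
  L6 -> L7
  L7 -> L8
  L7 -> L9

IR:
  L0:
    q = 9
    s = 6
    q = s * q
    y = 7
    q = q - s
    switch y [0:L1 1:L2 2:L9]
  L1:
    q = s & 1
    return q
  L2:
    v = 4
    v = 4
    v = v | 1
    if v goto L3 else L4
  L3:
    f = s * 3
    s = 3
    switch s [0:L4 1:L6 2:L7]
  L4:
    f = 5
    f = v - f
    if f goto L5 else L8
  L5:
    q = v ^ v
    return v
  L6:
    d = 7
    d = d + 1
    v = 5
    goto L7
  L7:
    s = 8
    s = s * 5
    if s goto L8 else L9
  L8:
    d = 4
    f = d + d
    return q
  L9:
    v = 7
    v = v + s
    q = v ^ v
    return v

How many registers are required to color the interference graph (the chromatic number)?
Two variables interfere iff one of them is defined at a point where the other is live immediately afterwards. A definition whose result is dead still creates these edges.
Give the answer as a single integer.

Answer: 3

Analysis:
Per-block:
  L0 def {q,s,y} use ∅
  L1 def {q} use {s}
  L2 def {v} use ∅
  L3 def {f,s} use {s}
  L4 def {f} use {v}
  L5 def {q} use {v}
  L6 def {d,v} use ∅
  L7 def {s} use ∅
  L8 def {d,f} use {q}
  L9 def {q,v} use {s}

Live sets:
  live L0: ∅→{q,s}
  live L1: {s}→∅
  live L2: {q,s}→{q,s,v}
  live L3: {q,s,v}→{q,v}
  live L4: {q,v}→{q,v}
  live L5: {v}→∅
  live L6: {q}→{q}
  live L7: {q}→{q,s}
  live L8: {q}→∅
  live L9: {s}→∅

Conflict graph:
  d — {q}
  f — {q,v}
  q — {d,f,s,v,y}
  s — {q,v,y}
  v — {f,q,s}
  y — {q,s}

Colouring:
  lower bound: {f,q,v} mutually conflict ⇒ χ ≥ 3
  3-colouring: c0={q}  c1={d,f,s}  c2={v,y}
  χ = 3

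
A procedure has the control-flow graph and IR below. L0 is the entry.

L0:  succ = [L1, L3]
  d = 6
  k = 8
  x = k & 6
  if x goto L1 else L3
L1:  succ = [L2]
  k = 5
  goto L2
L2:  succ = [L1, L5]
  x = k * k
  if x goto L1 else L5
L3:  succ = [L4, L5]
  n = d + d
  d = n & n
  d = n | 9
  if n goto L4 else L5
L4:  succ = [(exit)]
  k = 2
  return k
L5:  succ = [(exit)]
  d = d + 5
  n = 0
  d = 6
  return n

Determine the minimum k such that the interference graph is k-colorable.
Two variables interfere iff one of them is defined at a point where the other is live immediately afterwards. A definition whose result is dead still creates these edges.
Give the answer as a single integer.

Per-block:
  L0: {d,k,x} / ∅
  L1: {k} / ∅
  L2: {x} / {k}
  L3: {d,n} / {d}
  L4: {k} / ∅
  L5: {d,n} / {d}

Liveness:
  live L0: ∅→{d}
  live L1: {d}→{d,k}
  live L2: {d,k}→{d}
  live L3: {d}→{d}
  live L4: ∅→∅
  live L5: {d}→∅

Conflict graph:
  d: {k,n,x}
  k: {d}
  n: {d}
  x: {d}

Colouring:
  {d,k} pairwise interfere (2-clique) ⇒ χ ≥ 2
  assign d→r0 k→r1 n→r1 x→r1 — no edge inside a register ⇒ χ ≤ 2
  χ = 2

Answer: 2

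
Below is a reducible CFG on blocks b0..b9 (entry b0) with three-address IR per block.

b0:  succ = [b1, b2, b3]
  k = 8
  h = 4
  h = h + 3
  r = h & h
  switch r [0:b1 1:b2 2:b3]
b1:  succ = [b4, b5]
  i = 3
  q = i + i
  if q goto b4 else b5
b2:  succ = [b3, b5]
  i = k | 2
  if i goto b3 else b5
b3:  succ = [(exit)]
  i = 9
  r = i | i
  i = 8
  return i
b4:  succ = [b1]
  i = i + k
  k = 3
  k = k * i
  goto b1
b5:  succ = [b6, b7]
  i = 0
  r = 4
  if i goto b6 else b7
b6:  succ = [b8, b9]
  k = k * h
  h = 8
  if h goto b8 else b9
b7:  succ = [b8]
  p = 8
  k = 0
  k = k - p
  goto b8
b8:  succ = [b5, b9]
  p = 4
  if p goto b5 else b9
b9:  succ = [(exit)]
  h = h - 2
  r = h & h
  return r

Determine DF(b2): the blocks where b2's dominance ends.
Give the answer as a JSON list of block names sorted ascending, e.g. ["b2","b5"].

Answer: ["b3", "b5"]

Analysis:
idom tree: b1←b0 b2←b0 b3←b0 b4←b1 b5←b0 b6←b5 b7←b5 b8←b5 b9←b5
Dom∩ at merges:
  b1: preds {b0,b4}: {b0} ∩ {b0,b1,b4} = {b0}; idom=b0
  b3: preds {b0,b2}: {b0} ∩ {b0,b2} = {b0}; idom=b0
  b5: preds {b1,b2,b8}: {b0,b1} ∩ {b0,b2} ∩ {b0,b5,b8} = {b0}; idom=b0
  b8: preds {b6,b7}: {b0,b5,b6} ∩ {b0,b5,b7} = {b0,b5}; idom=b5
  b9: preds {b6,b8}: {b0,b5,b6} ∩ {b0,b5,b8} = {b0,b5}; idom=b5

DF walk-up:
  join b1 pred b0: · stop@b0
  join b1 pred b4: b4→b1 stop@b0
  join b3 pred b0: · stop@b0
  join b3 pred b2: b2 stop@b0
  join b5 pred b1: b1 stop@b0
  join b5 pred b2: b2 stop@b0
  join b5 pred b8: b8→b5 stop@b0
  join b8 pred b6: b6 stop@b5
  join b8 pred b7: b7 stop@b5
  join b9 pred b6: b6 stop@b5
  join b9 pred b8: b8 stop@b5
  b0: DF=∅
  b1: DF={b1,b5}
  b2: DF={b3,b5}
  b3: DF=∅
  b4: DF={b1}
  b5: DF={b5}
  b6: DF={b8,b9}
  b7: DF={b8}
  b8: DF={b5,b9}
  b9: DF=∅

DF(b2) = ["b3", "b5"]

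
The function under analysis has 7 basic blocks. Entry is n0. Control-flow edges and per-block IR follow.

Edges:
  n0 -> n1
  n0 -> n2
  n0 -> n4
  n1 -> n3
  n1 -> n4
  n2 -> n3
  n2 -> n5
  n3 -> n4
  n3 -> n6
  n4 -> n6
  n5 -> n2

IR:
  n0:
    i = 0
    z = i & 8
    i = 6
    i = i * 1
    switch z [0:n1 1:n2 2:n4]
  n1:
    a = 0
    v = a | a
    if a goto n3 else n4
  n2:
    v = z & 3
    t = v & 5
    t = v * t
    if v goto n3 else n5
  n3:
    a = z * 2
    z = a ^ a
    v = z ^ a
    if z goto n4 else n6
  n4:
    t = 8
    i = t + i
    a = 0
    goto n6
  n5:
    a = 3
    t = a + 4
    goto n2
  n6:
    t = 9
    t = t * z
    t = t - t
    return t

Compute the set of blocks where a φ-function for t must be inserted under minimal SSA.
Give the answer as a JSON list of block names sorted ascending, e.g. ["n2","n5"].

idom tree: n1←n0 n2←n0 n3←n0 n4←n0 n5←n2 n6←n0
Join-block Dom:
  n2: preds {n0,n5}: {n0} ∩ {n0,n2,n5} = {n0}; idom=n0
  n3: preds {n1,n2}: {n0,n1} ∩ {n0,n2} = {n0}; idom=n0
  n4: preds {n0,n1,n3}: {n0} ∩ {n0,n1} ∩ {n0,n3} = {n0}; idom=n0
  n6: preds {n3,n4}: {n0,n3} ∩ {n0,n4} = {n0}; idom=n0

DF derivation:
  join n2 pred n0: · stop@n0
  join n2 pred n5: n5→n2 stop@n0
  join n3 pred n1: n1 stop@n0
  join n3 pred n2: n2 stop@n0
  join n4 pred n0: · stop@n0
  join n4 pred n1: n1 stop@n0
  join n4 pred n3: n3 stop@n0
  join n6 pred n3: n3 stop@n0
  join n6 pred n4: n4 stop@n0
  n0 → ∅
  n1 → {n3,n4}
  n2 → {n2,n3}
  n3 → {n4,n6}
  n4 → {n6}
  n5 → {n2}
  n6 → ∅

φ for t: defs {n2,n4,n5,n6}
  DF⁺ = {n2,n3,n4,n6}

Answer: ["n2", "n3", "n4", "n6"]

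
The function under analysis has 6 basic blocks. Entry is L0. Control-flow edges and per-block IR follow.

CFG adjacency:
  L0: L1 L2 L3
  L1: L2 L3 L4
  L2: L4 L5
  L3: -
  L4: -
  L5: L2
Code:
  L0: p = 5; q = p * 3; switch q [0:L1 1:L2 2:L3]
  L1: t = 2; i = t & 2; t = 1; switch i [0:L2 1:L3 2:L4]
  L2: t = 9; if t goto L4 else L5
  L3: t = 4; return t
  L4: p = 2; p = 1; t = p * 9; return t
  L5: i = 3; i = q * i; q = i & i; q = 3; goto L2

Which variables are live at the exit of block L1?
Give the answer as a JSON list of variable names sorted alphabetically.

Answer: ["q"]

Analysis:
Per-block:
  L0: def={p,q} ue=∅
  L1: def={i,t} ue=∅
  L2: def={t} ue=∅
  L3: def={t} ue=∅
  L4: def={p,t} ue=∅
  L5: def={i,q} ue={q}

Liveness:
  L0 li=∅ lo={q}
  L1 li={q} lo={q}
  L2 li={q} lo={q}
  L3 li=∅ lo=∅
  L4 li=∅ lo=∅
  L5 li={q} lo={q}

live-out(L1) = ["q"]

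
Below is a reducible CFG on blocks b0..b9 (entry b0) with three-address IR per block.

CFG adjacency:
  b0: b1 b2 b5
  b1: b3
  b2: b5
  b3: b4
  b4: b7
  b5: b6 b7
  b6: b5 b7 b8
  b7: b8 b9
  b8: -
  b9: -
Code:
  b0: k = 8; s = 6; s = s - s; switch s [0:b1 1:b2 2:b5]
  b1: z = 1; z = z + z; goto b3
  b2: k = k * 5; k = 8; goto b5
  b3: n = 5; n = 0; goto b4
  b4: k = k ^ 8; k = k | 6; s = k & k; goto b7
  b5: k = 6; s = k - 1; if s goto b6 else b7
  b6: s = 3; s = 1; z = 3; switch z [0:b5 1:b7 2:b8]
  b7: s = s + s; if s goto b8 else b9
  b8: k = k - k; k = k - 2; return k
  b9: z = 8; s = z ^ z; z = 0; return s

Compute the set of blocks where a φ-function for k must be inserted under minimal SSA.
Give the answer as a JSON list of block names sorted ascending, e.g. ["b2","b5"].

Answer: ["b5", "b7", "b8"]

Analysis:
idom tree: b1←b0 b2←b0 b3←b1 b4←b3 b5←b0 b6←b5 b7←b0 b8←b0 b9←b7
Join-block Dom:
  b5: preds {b0,b2,b6}: {b0} ∩ {b0,b2} ∩ {b0,b5,b6} = {b0}; idom=b0
  b7: preds {b4,b5,b6}: {b0,b1,b3,b4} ∩ {b0,b5} ∩ {b0,b5,b6} = {b0}; idom=b0
  b8: preds {b6,b7}: {b0,b5,b6} ∩ {b0,b7} = {b0}; idom=b0

Frontier:
  b5←b0: walk · to b0
  b5←b2: walk b2 to b0
  b5←b6: walk b6→b5 to b0
  b7←b4: walk b4→b3→b1 to b0
  b7←b5: walk b5 to b0
  b7←b6: walk b6→b5 to b0
  b8←b6: walk b6→b5 to b0
  b8←b7: walk b7 to b0
  DF(b0)=∅
  DF(b1)={b7}
  DF(b2)={b5}
  DF(b3)={b7}
  DF(b4)={b7}
  DF(b5)={b5,b7,b8}
  DF(b6)={b5,b7,b8}
  DF(b7)={b8}
  DF(b8)=∅
  DF(b9)=∅

φ for k: defs {b0,b2,b4,b5,b8}
  DF⁺ = {b5,b7,b8}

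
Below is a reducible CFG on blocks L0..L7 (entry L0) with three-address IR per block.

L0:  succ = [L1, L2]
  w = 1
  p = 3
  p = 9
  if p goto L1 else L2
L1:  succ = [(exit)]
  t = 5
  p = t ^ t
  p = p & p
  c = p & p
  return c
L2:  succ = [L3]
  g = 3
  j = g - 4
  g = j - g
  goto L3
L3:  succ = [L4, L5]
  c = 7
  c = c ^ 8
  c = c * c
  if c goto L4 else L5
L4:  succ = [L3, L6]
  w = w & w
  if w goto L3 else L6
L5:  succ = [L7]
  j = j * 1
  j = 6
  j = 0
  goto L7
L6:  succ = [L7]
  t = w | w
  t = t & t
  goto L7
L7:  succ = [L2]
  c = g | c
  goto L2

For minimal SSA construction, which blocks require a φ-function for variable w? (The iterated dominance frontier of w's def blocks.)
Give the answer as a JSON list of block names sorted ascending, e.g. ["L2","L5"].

Answer: ["L2", "L3", "L7"]

Analysis:
idom tree: L1←L0 L2←L0 L3←L2 L4←L3 L5←L3 L6←L4 L7←L3
Dom∩ at merges:
  L2: preds {L0,L7}: {L0} ∩ {L0,L2,L3,L7} = {L0}; idom=L0
  L3: preds {L2,L4}: {L0,L2} ∩ {L0,L2,L3,L4} = {L0,L2}; idom=L2
  L7: preds {L5,L6}: {L0,L2,L3,L5} ∩ {L0,L2,L3,L4,L6} = {L0,L2,L3}; idom=L3

DF walk-up:
  join L2 pred L0: · stop@L0
  join L2 pred L7: L7→L3→L2 stop@L0
  join L3 pred L2: · stop@L2
  join L3 pred L4: L4→L3 stop@L2
  join L7 pred L5: L5 stop@L3
  join L7 pred L6: L6→L4 stop@L3
  L0 → ∅
  L1 → ∅
  L2 → {L2}
  L3 → {L2,L3}
  L4 → {L3,L7}
  L5 → {L7}
  L6 → {L7}
  L7 → {L2}

φ for w: defs {L0,L4}
  DF⁺ = {L2,L3,L7}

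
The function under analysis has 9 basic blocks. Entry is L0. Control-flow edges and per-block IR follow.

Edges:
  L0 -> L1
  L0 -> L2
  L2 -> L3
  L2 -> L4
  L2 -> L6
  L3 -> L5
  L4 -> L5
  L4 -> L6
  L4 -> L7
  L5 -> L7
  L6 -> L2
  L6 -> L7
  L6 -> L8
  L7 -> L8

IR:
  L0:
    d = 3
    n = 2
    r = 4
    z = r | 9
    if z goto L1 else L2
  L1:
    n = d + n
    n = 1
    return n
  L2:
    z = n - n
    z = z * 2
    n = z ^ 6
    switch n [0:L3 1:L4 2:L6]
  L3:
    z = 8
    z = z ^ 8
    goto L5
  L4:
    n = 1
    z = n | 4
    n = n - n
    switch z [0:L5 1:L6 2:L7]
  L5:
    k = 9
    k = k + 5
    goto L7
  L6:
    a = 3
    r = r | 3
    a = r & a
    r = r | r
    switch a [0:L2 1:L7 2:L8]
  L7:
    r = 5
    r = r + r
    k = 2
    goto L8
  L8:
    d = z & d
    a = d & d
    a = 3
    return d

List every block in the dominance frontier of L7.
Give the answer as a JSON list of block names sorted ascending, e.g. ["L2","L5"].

Answer: ["L8"]

Analysis:
idom tree: L1←L0 L2←L0 L3←L2 L4←L2 L5←L2 L6←L2 L7←L2 L8←L2
Dom∩ at merges:
  L2: preds {L0,L6}: {L0} ∩ {L0,L2,L6} = {L0}; idom=L0
  L5: preds {L3,L4}: {L0,L2,L3} ∩ {L0,L2,L4} = {L0,L2}; idom=L2
  L6: preds {L2,L4}: {L0,L2} ∩ {L0,L2,L4} = {L0,L2}; idom=L2
  L7: preds {L4,L5,L6}: {L0,L2,L4} ∩ {L0,L2,L5} ∩ {L0,L2,L6} = {L0,L2}; idom=L2
  L8: preds {L6,L7}: {L0,L2,L6} ∩ {L0,L2,L7} = {L0,L2}; idom=L2

DF derivation:
  join L2 pred L0: · stop@L0
  join L2 pred L6: L6→L2 stop@L0
  join L5 pred L3: L3 stop@L2
  join L5 pred L4: L4 stop@L2
  join L6 pred L2: · stop@L2
  join L6 pred L4: L4 stop@L2
  join L7 pred L4: L4 stop@L2
  join L7 pred L5: L5 stop@L2
  join L7 pred L6: L6 stop@L2
  join L8 pred L6: L6 stop@L2
  join L8 pred L7: L7 stop@L2
  L0: DF=∅
  L1: DF=∅
  L2: DF={L2}
  L3: DF={L5}
  L4: DF={L5,L6,L7}
  L5: DF={L7}
  L6: DF={L2,L7,L8}
  L7: DF={L8}
  L8: DF=∅

DF(L7) = ["L8"]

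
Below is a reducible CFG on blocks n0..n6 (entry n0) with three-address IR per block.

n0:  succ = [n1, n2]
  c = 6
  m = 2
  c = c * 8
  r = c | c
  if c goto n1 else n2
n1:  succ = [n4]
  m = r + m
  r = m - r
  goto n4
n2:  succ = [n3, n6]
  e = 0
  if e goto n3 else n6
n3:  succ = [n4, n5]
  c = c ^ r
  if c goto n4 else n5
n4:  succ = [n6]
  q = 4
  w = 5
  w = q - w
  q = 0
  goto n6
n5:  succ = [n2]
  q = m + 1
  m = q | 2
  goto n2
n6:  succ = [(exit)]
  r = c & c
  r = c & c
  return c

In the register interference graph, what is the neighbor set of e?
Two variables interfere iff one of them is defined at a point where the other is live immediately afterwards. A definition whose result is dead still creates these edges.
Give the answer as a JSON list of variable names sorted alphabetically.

def/use:
  n0: def={c,m,r} ue=∅
  n1: def={m,r} ue={m,r}
  n2: def={e} ue=∅
  n3: def={c} ue={c,r}
  n4: def={q,w} ue=∅
  n5: def={m,q} ue={m}
  n6: def={r} ue={c}

Live sets:
  n0 li=∅ lo={c,m,r}
  n1 li={c,m,r} lo={c}
  n2 li={c,m,r} lo={c,m,r}
  n3 li={c,m,r} lo={c,m,r}
  n4 li={c} lo={c}
  n5 li={c,m,r} lo={c,m,r}
  n6 li={c} lo=∅

Conflict graph:
  c: {e,m,q,r,w}
  e: {c,m,r}
  m: {c,e,r}
  q: {c,r,w}
  r: {c,e,m,q}
  w: {c,q}

N(e) = ["c", "m", "r"]

Answer: ["c", "m", "r"]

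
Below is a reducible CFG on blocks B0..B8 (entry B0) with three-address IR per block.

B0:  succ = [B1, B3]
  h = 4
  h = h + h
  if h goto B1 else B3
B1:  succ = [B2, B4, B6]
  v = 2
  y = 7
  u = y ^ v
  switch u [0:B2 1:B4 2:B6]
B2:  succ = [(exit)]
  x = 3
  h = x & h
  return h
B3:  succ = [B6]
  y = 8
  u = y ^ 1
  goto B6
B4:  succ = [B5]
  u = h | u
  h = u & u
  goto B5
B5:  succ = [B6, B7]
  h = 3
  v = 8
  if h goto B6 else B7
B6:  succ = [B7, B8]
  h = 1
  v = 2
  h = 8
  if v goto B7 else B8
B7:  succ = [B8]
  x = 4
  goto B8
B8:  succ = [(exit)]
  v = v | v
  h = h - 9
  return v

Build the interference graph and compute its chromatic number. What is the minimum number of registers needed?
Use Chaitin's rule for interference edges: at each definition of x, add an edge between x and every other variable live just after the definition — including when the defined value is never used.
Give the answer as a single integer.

Answer: 3

Working:
Per-block:
  B0: {h} / ∅
  B1: {u,v,y} / ∅
  B2: {h,x} / {h}
  B3: {u,y} / ∅
  B4: {h,u} / {h,u}
  B5: {h,v} / ∅
  B6: {h,v} / ∅
  B7: {x} / ∅
  B8: {h,v} / {h,v}

Backward fixpoint:
  B0 li=∅ lo={h}
  B1 li={h} lo={h,u}
  B2 li={h} lo=∅
  B3 li=∅ lo=∅
  B4 li={h,u} lo=∅
  B5 li=∅ lo={h,v}
  B6 li=∅ lo={h,v}
  B7 li={h,v} lo={h,v}
  B8 li={h,v} lo=∅

Interference:
  h — {u,v,x,y}
  u — {h}
  v — {h,x,y}
  x — {h,v}
  y — {h,v}

Registers:
  {h,v,x} pairwise interfere (3-clique) ⇒ χ ≥ 3
  3-colouring: c0={h}  c1={u,v}  c2={x,y}
  χ = 3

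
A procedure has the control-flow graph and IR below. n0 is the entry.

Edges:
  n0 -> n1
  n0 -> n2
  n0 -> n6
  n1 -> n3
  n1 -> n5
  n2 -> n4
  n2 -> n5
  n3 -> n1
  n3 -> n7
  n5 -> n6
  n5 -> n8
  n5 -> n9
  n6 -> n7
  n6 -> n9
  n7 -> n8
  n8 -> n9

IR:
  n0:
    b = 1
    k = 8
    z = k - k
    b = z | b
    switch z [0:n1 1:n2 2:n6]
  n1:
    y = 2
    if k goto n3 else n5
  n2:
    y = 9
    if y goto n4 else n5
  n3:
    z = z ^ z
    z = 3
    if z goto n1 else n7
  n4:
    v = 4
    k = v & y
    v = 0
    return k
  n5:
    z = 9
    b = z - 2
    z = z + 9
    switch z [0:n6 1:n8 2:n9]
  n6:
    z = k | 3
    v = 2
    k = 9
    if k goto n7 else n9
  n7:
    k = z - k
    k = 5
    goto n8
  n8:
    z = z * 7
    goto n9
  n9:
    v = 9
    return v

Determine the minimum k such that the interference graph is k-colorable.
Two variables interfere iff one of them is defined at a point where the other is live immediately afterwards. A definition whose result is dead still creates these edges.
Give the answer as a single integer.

def/use:
  n0: def={b,k,z} ue=∅
  n1: def={y} ue={k}
  n2: def={y} ue=∅
  n3: def={z} ue={z}
  n4: def={k,v} ue={y}
  n5: def={b,z} ue=∅
  n6: def={k,v,z} ue={k}
  n7: def={k} ue={k,z}
  n8: def={z} ue={z}
  n9: def={v} ue=∅

Liveness:
  n0: in=∅ out={k,z}
  n1: in={k,z} out={k,z}
  n2: in={k} out={k,y}
  n3: in={k,z} out={k,z}
  n4: in={y} out=∅
  n5: in={k} out={k,z}
  n6: in={k} out={k,z}
  n7: in={k,z} out={z}
  n8: in={z} out=∅
  n9: in=∅ out=∅

Conflict graph:
  b — {k,z}
  k — {b,v,y,z}
  v — {k,y,z}
  y — {k,v,z}
  z — {b,k,v,y}

Colouring:
  clique {k,v,y,z} ⇒ need ≥ 4
  4-colouring: r0={k}  r1={z}  r2={b,v}  r3={y}
  χ = 4

Answer: 4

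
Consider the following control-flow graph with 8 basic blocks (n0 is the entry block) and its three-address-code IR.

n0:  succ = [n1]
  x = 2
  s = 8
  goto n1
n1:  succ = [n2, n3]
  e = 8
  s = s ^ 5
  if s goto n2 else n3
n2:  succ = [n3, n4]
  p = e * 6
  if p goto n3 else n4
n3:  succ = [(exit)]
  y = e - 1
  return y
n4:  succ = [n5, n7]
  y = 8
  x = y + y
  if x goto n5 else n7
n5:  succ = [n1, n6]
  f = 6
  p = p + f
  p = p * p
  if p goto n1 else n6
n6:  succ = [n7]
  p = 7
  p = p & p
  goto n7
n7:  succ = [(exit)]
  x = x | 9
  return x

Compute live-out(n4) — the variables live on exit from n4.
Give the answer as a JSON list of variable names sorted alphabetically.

def/use:
  n0 def {s,x} use ∅
  n1 def {e,s} use {s}
  n2 def {p} use {e}
  n3 def {y} use {e}
  n4 def {x,y} use ∅
  n5 def {f,p} use {p}
  n6 def {p} use ∅
  n7 def {x} use {x}

Liveness:
  n0: in=∅ out={s}
  n1: in={s} out={e,s}
  n2: in={e,s} out={e,p,s}
  n3: in={e} out=∅
  n4: in={p,s} out={p,s,x}
  n5: in={p,s,x} out={s,x}
  n6: in={x} out={x}
  n7: in={x} out=∅

live-out(n4) = ["p", "s", "x"]

Answer: ["p", "s", "x"]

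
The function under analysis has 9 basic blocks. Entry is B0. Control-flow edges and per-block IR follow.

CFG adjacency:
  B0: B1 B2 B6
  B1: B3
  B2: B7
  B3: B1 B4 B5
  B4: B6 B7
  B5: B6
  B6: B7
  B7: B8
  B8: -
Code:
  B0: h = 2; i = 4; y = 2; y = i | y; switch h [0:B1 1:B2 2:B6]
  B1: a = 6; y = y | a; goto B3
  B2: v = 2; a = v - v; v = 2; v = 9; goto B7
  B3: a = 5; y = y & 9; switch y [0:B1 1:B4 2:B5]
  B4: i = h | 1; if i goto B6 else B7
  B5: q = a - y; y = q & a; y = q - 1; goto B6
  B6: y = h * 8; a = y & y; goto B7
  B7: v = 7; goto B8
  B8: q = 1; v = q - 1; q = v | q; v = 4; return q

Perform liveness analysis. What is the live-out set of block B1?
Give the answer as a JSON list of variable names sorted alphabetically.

def/use:
  B0: {h,i,y} / ∅
  B1: {a,y} / {y}
  B2: {a,v} / ∅
  B3: {a,y} / {y}
  B4: {i} / {h}
  B5: {q,y} / {a,y}
  B6: {a,y} / {h}
  B7: {v} / ∅
  B8: {q,v} / ∅

Liveness:
  B0 li=∅ lo={h,y}
  B1 li={h,y} lo={h,y}
  B2 li=∅ lo=∅
  B3 li={h,y} lo={a,h,y}
  B4 li={h} lo={h}
  B5 li={a,h,y} lo={h}
  B6 li={h} lo=∅
  B7 li=∅ lo=∅
  B8 li=∅ lo=∅

live-out(B1) = ["h", "y"]

Answer: ["h", "y"]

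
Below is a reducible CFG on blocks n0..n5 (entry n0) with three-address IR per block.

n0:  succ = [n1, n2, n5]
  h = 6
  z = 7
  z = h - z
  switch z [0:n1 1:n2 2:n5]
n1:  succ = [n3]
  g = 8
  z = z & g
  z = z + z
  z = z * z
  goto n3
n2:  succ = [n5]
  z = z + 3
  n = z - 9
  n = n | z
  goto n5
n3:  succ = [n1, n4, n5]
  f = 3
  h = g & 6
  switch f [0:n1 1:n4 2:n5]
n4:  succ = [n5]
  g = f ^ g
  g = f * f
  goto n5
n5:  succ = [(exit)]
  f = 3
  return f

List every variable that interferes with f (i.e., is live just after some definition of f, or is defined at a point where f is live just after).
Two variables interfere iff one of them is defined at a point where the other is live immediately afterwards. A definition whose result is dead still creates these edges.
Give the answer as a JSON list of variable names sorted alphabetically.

Per-block:
  n0: {h,z} / ∅
  n1: {g,z} / {z}
  n2: {n,z} / {z}
  n3: {f,h} / {g}
  n4: {g} / {f,g}
  n5: {f} / ∅

Liveness:
  live n0: ∅→{z}
  live n1: {z}→{g,z}
  live n2: {z}→∅
  live n3: {g,z}→{f,g,z}
  live n4: {f,g}→∅
  live n5: ∅→∅

Conflict graph:
  f↔{g,h,z}
  g↔{f,h,z}
  h↔{f,g,z}
  n↔{z}
  z↔{f,g,h,n}

N(f) = ["g", "h", "z"]

Answer: ["g", "h", "z"]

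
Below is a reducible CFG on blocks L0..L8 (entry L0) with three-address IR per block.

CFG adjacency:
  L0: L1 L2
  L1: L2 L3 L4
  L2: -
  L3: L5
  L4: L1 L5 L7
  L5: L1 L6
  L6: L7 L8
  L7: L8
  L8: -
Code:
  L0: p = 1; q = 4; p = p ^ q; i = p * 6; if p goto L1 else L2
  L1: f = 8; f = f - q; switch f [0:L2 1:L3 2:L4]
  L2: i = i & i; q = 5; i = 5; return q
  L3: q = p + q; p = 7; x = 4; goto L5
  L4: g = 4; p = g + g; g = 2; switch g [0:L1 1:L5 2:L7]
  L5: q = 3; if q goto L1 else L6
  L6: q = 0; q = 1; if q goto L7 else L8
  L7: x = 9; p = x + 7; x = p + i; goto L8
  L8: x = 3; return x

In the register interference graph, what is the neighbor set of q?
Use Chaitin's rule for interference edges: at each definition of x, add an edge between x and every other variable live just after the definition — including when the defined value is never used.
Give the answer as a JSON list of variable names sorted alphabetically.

Per-block:
  L0: def={i,p,q} ue=∅
  L1: def={f} ue={q}
  L2: def={i,q} ue={i}
  L3: def={p,q,x} ue={p,q}
  L4: def={g,p} ue=∅
  L5: def={q} ue=∅
  L6: def={q} ue=∅
  L7: def={p,x} ue={i}
  L8: def={x} ue=∅

Backward fixpoint:
  L0 li=∅ lo={i,p,q}
  L1 li={i,p,q} lo={i,p,q}
  L2 li={i} lo=∅
  L3 li={i,p,q} lo={i,p}
  L4 li={i,q} lo={i,p,q}
  L5 li={i,p} lo={i,p,q}
  L6 li={i} lo={i}
  L7 li={i} lo=∅
  L8 li=∅ lo=∅

Interfere edges:
  f↔{i,p,q}
  g↔{i,p,q}
  i↔{f,g,p,q,x}
  p↔{f,g,i,q,x}
  q↔{f,g,i,p}
  x↔{i,p}

N(q) = ["f", "g", "i", "p"]

Answer: ["f", "g", "i", "p"]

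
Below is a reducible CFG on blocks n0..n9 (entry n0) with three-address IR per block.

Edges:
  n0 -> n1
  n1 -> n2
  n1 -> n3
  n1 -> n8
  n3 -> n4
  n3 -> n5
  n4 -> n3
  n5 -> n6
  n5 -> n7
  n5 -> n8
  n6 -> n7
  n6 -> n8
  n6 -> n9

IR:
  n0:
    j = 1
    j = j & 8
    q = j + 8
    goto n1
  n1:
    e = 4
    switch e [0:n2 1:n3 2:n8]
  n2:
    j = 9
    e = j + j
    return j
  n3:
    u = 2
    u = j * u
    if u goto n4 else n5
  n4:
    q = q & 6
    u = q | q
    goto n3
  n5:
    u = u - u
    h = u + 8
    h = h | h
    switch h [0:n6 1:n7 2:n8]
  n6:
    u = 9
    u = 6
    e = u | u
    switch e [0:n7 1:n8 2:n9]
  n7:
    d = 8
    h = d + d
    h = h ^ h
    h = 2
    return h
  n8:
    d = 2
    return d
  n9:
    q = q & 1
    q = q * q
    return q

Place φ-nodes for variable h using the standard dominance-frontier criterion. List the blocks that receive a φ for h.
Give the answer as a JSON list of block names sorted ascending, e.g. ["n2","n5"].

idom tree: n1←n0 n2←n1 n3←n1 n4←n3 n5←n3 n6←n5 n7←n5 n8←n1 n9←n6
Dom at joins:
  n3: preds {n1,n4}: {n0,n1} ∩ {n0,n1,n3,n4} = {n0,n1}; idom=n1
  n7: preds {n5,n6}: {n0,n1,n3,n5} ∩ {n0,n1,n3,n5,n6} = {n0,n1,n3,n5}; idom=n5
  n8: preds {n1,n5,n6}: {n0,n1} ∩ {n0,n1,n3,n5} ∩ {n0,n1,n3,n5,n6} = {n0,n1}; idom=n1

DF walk-up:
  n3←n1: walk · to n1
  n3←n4: walk n4→n3 to n1
  n7←n5: walk · to n5
  n7←n6: walk n6 to n5
  n8←n1: walk · to n1
  n8←n5: walk n5→n3 to n1
  n8←n6: walk n6→n5→n3 to n1
  DF(n0)=∅
  DF(n1)=∅
  DF(n2)=∅
  DF(n3)={n3,n8}
  DF(n4)={n3}
  DF(n5)={n8}
  DF(n6)={n7,n8}
  DF(n7)=∅
  DF(n8)=∅
  DF(n9)=∅

φ for h: defs {n5,n7}
  DF⁺ = {n8}

Answer: ["n8"]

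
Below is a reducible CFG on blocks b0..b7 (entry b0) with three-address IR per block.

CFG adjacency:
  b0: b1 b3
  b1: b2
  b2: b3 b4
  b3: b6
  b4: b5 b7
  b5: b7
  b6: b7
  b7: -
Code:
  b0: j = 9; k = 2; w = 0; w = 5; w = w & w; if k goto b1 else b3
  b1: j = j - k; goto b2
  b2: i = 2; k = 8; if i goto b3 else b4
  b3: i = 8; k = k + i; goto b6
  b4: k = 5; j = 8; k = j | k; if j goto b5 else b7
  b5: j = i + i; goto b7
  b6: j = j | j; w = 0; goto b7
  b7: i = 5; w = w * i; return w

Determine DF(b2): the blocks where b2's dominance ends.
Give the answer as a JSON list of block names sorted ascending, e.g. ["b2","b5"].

idom tree: b1←b0 b2←b1 b3←b0 b4←b2 b5←b4 b6←b3 b7←b0
Dom at joins:
  b3: preds {b0,b2}: {b0} ∩ {b0,b1,b2} = {b0}; idom=b0
  b7: preds {b4,b5,b6}: {b0,b1,b2,b4} ∩ {b0,b1,b2,b4,b5} ∩ {b0,b3,b6} = {b0}; idom=b0

DF walk-up:
  join b3 pred b0: · stop@b0
  join b3 pred b2: b2→b1 stop@b0
  join b7 pred b4: b4→b2→b1 stop@b0
  join b7 pred b5: b5→b4→b2→b1 stop@b0
  join b7 pred b6: b6→b3 stop@b0
  b0 → ∅
  b1 → {b3,b7}
  b2 → {b3,b7}
  b3 → {b7}
  b4 → {b7}
  b5 → {b7}
  b6 → {b7}
  b7 → ∅

DF(b2) = ["b3", "b7"]

Answer: ["b3", "b7"]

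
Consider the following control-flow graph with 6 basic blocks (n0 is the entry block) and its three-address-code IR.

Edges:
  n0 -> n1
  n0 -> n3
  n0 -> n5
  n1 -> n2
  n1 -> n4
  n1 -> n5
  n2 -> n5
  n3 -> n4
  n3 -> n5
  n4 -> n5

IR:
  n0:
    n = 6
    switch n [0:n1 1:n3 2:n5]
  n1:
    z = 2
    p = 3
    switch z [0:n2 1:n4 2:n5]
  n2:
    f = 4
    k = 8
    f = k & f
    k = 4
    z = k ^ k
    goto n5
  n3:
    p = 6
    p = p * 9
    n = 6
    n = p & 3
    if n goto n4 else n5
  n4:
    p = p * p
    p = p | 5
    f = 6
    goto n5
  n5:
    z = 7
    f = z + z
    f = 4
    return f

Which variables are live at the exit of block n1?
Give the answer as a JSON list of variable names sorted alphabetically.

Answer: ["p"]

Working:
def/use:
  n0: {n} / ∅
  n1: {p,z} / ∅
  n2: {f,k,z} / ∅
  n3: {n,p} / ∅
  n4: {f,p} / {p}
  n5: {f,z} / ∅

Liveness:
  n0 li=∅ lo=∅
  n1 li=∅ lo={p}
  n2 li=∅ lo=∅
  n3 li=∅ lo={p}
  n4 li={p} lo=∅
  n5 li=∅ lo=∅

live-out(n1) = ["p"]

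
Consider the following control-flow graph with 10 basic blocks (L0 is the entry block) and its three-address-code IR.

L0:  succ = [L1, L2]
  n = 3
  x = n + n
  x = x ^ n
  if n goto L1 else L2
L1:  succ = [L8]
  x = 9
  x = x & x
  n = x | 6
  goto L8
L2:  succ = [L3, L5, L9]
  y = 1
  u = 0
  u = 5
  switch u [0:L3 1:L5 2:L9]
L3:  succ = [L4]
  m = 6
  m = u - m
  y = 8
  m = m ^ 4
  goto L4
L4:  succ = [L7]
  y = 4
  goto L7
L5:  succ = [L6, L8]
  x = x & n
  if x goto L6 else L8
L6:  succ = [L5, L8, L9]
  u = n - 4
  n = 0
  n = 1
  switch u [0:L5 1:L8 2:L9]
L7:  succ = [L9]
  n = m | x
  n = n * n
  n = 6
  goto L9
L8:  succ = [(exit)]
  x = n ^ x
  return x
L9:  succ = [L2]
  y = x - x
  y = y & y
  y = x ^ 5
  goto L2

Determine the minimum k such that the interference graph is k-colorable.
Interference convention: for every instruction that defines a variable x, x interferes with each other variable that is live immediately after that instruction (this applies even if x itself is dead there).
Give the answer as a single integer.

Answer: 3

Analysis:
Per-block:
  L0: {n,x} / ∅
  L1: {n,x} / ∅
  L2: {u,y} / ∅
  L3: {m,y} / {u}
  L4: {y} / ∅
  L5: {x} / {n,x}
  L6: {n,u} / {n}
  L7: {n} / {m,x}
  L8: {x} / {n,x}
  L9: {y} / {x}

Liveness:
  L0 li=∅ lo={n,x}
  L1 li=∅ lo={n,x}
  L2 li={n,x} lo={n,u,x}
  L3 li={u,x} lo={m,x}
  L4 li={m,x} lo={m,x}
  L5 li={n,x} lo={n,x}
  L6 li={n,x} lo={n,x}
  L7 li={m,x} lo={n,x}
  L8 li={n,x} lo=∅
  L9 li={n,x} lo={n,x}

Conflict graph:
  m: {u,x,y}
  n: {u,x,y}
  u: {m,n,x}
  x: {m,n,u,y}
  y: {m,n,x}

Registers:
  lower bound: {m,u,x} mutually conflict ⇒ χ ≥ 3
  3-colouring: R0={x}  R1={m,n}  R2={u,y}
  χ = 3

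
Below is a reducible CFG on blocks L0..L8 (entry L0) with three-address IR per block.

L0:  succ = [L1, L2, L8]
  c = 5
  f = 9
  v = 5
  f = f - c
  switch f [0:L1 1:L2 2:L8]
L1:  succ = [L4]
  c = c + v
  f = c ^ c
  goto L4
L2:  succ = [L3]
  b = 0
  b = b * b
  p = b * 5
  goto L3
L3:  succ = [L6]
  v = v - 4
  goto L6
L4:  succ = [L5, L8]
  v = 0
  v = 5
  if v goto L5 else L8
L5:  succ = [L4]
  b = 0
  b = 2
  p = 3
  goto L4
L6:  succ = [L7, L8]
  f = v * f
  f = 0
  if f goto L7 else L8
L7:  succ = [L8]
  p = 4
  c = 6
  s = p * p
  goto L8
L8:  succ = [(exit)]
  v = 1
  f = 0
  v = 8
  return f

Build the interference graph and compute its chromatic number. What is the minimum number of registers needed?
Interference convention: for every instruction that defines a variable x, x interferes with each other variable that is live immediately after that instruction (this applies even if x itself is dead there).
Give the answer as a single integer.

Answer: 4

Analysis:
Block summaries:
  L0: def={c,f,v} ue=∅
  L1: def={c,f} ue={c,v}
  L2: def={b,p} ue=∅
  L3: def={v} ue={v}
  L4: def={v} ue=∅
  L5: def={b,p} ue=∅
  L6: def={f} ue={f,v}
  L7: def={c,p,s} ue=∅
  L8: def={f,v} ue=∅

Live sets:
  live L0: ∅→{c,f,v}
  live L1: {c,v}→∅
  live L2: {f,v}→{f,v}
  live L3: {f,v}→{f,v}
  live L4: ∅→∅
  live L5: ∅→∅
  live L6: {f,v}→∅
  live L7: ∅→∅
  live L8: ∅→∅

Conflict graph:
  b↔{f,v}
  c↔{f,p,v}
  f↔{b,c,p,v}
  p↔{c,f,v}
  s↔∅
  v↔{b,c,f,p}

Colouring:
  lower bound: {c,f,p,v} mutually conflict ⇒ χ ≥ 4
  assign b→R2 c→R2 f→R0 p→R3 s→R0 v→R1 — no edge inside a register ⇒ χ ≤ 4
  χ = 4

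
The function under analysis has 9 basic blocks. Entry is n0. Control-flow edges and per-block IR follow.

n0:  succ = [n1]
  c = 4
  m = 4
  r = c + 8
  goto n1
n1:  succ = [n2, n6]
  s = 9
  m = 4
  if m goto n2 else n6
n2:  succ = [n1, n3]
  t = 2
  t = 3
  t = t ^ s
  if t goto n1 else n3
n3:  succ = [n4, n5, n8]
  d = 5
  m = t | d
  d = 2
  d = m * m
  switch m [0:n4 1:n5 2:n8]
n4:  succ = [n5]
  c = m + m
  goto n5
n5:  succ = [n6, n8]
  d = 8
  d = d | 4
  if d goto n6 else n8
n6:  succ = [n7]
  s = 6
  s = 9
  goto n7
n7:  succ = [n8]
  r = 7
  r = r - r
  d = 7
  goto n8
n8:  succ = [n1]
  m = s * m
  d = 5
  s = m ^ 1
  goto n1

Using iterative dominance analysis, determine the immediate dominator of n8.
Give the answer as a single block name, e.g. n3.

Answer: n1

Working:
idom tree: n1←n0 n2←n1 n3←n2 n4←n3 n5←n3 n6←n1 n7←n6 n8←n1
Dom∩ at merges:
  n1: preds {n0,n2,n8}: {n0} ∩ {n0,n1,n2} ∩ {n0,n1,n8} = {n0}; idom=n0
  n5: preds {n3,n4}: {n0,n1,n2,n3} ∩ {n0,n1,n2,n3,n4} = {n0,n1,n2,n3}; idom=n3
  n6: preds {n1,n5}: {n0,n1} ∩ {n0,n1,n2,n3,n5} = {n0,n1}; idom=n1
  n8: preds {n3,n5,n7}: {n0,n1,n2,n3} ∩ {n0,n1,n2,n3,n5} ∩ {n0,n1,n6,n7} = {n0,n1}; idom=n1

idom(n8) = n1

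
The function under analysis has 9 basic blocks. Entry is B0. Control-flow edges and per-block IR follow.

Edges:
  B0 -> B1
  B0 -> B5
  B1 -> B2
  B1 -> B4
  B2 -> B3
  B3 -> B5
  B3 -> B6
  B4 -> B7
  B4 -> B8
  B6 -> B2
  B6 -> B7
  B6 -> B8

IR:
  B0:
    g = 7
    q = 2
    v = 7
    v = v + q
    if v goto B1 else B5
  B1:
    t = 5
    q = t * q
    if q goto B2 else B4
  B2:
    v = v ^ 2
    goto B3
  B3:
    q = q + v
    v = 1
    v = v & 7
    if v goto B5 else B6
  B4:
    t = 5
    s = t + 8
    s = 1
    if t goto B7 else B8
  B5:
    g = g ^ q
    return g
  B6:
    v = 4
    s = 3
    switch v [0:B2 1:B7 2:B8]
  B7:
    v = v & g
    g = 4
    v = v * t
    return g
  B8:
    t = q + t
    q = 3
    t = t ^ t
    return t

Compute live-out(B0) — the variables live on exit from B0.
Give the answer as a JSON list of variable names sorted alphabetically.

Per-block:
  B0: {g,q,v} / ∅
  B1: {q,t} / {q}
  B2: {v} / {v}
  B3: {q,v} / {q,v}
  B4: {s,t} / ∅
  B5: {g} / {g,q}
  B6: {s,v} / ∅
  B7: {g,v} / {g,t,v}
  B8: {q,t} / {q,t}

Live sets:
  live B0: ∅→{g,q,v}
  live B1: {g,q,v}→{g,q,t,v}
  live B2: {g,q,t,v}→{g,q,t,v}
  live B3: {g,q,t,v}→{g,q,t}
  live B4: {g,q,v}→{g,q,t,v}
  live B5: {g,q}→∅
  live B6: {g,q,t}→{g,q,t,v}
  live B7: {g,t,v}→∅
  live B8: {q,t}→∅

live-out(B0) = ["g", "q", "v"]

Answer: ["g", "q", "v"]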